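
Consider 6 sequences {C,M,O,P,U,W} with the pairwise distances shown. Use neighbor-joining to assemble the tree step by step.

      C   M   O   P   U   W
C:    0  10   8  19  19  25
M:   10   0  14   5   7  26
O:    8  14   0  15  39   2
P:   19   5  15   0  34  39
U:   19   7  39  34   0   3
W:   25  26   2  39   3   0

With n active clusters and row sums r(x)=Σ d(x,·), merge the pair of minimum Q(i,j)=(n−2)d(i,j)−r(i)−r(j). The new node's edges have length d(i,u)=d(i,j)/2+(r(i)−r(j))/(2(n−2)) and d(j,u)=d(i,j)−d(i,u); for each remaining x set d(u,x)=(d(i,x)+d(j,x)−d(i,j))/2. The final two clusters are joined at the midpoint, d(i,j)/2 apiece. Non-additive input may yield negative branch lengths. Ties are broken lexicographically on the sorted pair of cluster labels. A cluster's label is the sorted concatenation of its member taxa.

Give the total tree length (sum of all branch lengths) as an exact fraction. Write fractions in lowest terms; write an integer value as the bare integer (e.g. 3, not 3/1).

313/8

1. join U+W (d=3, Q=-185) ⇒ UW; edges |U|=19/8, |W|=5/8
  updated: d(C,UW)=41/2, d(M,UW)=15, d(O,UW)=19, d(P,UW)=35
2. join M+P (d=5, Q=-103) ⇒ MP; edges |M|=-5/2, |P|=15/2
  updated: d(C,MP)=12, d(MP,O)=12, d(MP,UW)=45/2
3. join C+O (d=8, Q=-127/2) ⇒ CO; edges |C|=35/8, |O|=29/8
  updated: d(CO,MP)=8, d(CO,UW)=63/4
4. join CO+MP (d=8, Q=-185/4) ⇒ CMOP; edges |CO|=5/8, |MP|=59/8
  updated: d(CMOP,UW)=121/8
5. join CMOP+UW (d=121/8) ⇒ CMOPUW; edges |CMOP|=121/16, |UW|=121/16
final tree: (((C:35/8,O:29/8):5/8,(M:-5/2,P:15/2):59/8):121/16,(U:19/8,W:5/8):121/16)
total length: 313/8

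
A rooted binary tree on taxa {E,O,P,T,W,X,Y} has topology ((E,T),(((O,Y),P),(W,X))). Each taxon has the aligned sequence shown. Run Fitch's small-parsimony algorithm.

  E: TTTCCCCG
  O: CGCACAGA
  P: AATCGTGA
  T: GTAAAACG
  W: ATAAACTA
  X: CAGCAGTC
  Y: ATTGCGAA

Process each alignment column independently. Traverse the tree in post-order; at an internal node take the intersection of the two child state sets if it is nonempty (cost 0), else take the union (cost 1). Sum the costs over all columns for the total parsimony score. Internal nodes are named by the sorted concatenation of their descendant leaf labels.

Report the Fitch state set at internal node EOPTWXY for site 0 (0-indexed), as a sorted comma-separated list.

site 0, node ET: E={T} ∪ T={G} → {G,T} (+1)
site 0, node OY: O={C} ∪ Y={A} → {A,C} (+1)
site 0, node OPY: OY={A,C} ∩ P={A} → {A} (+0)
site 0, node WX: W={A} ∪ X={C} → {A,C} (+1)
site 0, node OPWXY: OPY={A} ∩ WX={A,C} → {A} (+0)
site 0, node EOPTWXY: ET={G,T} ∪ OPWXY={A} → {A,G,T} (+1)
site 1, node ET: E={T} ∩ T={T} → {T} (+0)
site 1, node OY: O={G} ∪ Y={T} → {G,T} (+1)
site 1, node OPY: OY={G,T} ∪ P={A} → {A,G,T} (+1)
site 1, node WX: W={T} ∪ X={A} → {A,T} (+1)
site 1, node OPWXY: OPY={A,G,T} ∩ WX={A,T} → {A,T} (+0)
site 1, node EOPTWXY: ET={T} ∩ OPWXY={A,T} → {T} (+0)
site 2, node ET: E={T} ∪ T={A} → {A,T} (+1)
site 2, node OY: O={C} ∪ Y={T} → {C,T} (+1)
site 2, node OPY: OY={C,T} ∩ P={T} → {T} (+0)
site 2, node WX: W={A} ∪ X={G} → {A,G} (+1)
site 2, node OPWXY: OPY={T} ∪ WX={A,G} → {A,G,T} (+1)
site 2, node EOPTWXY: ET={A,T} ∩ OPWXY={A,G,T} → {A,T} (+0)
site 3, node ET: E={C} ∪ T={A} → {A,C} (+1)
site 3, node OY: O={A} ∪ Y={G} → {A,G} (+1)
site 3, node OPY: OY={A,G} ∪ P={C} → {A,C,G} (+1)
site 3, node WX: W={A} ∪ X={C} → {A,C} (+1)
site 3, node OPWXY: OPY={A,C,G} ∩ WX={A,C} → {A,C} (+0)
site 3, node EOPTWXY: ET={A,C} ∩ OPWXY={A,C} → {A,C} (+0)
site 4, node ET: E={C} ∪ T={A} → {A,C} (+1)
site 4, node OY: O={C} ∩ Y={C} → {C} (+0)
site 4, node OPY: OY={C} ∪ P={G} → {C,G} (+1)
site 4, node WX: W={A} ∩ X={A} → {A} (+0)
site 4, node OPWXY: OPY={C,G} ∪ WX={A} → {A,C,G} (+1)
site 4, node EOPTWXY: ET={A,C} ∩ OPWXY={A,C,G} → {A,C} (+0)
site 5, node ET: E={C} ∪ T={A} → {A,C} (+1)
site 5, node OY: O={A} ∪ Y={G} → {A,G} (+1)
site 5, node OPY: OY={A,G} ∪ P={T} → {A,G,T} (+1)
site 5, node WX: W={C} ∪ X={G} → {C,G} (+1)
site 5, node OPWXY: OPY={A,G,T} ∩ WX={C,G} → {G} (+0)
site 5, node EOPTWXY: ET={A,C} ∪ OPWXY={G} → {A,C,G} (+1)
site 6, node ET: E={C} ∩ T={C} → {C} (+0)
site 6, node OY: O={G} ∪ Y={A} → {A,G} (+1)
site 6, node OPY: OY={A,G} ∩ P={G} → {G} (+0)
site 6, node WX: W={T} ∩ X={T} → {T} (+0)
site 6, node OPWXY: OPY={G} ∪ WX={T} → {G,T} (+1)
site 6, node EOPTWXY: ET={C} ∪ OPWXY={G,T} → {C,G,T} (+1)
site 7, node ET: E={G} ∩ T={G} → {G} (+0)
site 7, node OY: O={A} ∩ Y={A} → {A} (+0)
site 7, node OPY: OY={A} ∩ P={A} → {A} (+0)
site 7, node WX: W={A} ∪ X={C} → {A,C} (+1)
site 7, node OPWXY: OPY={A} ∩ WX={A,C} → {A} (+0)
site 7, node EOPTWXY: ET={G} ∪ OPWXY={A} → {A,G} (+1)
per-site changes: [4, 3, 4, 4, 3, 5, 3, 2]; total = 28

A,G,T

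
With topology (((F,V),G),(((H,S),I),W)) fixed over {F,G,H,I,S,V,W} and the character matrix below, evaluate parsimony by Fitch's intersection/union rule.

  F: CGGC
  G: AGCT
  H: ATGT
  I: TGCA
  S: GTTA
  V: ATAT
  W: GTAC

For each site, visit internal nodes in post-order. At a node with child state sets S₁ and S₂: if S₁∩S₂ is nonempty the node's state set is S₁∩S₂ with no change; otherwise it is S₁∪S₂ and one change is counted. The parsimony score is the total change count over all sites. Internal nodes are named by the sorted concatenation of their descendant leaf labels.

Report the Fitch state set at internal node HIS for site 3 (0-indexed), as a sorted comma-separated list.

A

[col 0] FV: children F:{C}, V:{A} ∪→ {A,C}; cost 1
[col 0] FGV: children FV:{A,C}, G:{A} ∩→ {A}; cost 0
[col 0] HS: children H:{A}, S:{G} ∪→ {A,G}; cost 1
[col 0] HIS: children HS:{A,G}, I:{T} ∪→ {A,G,T}; cost 1
[col 0] HISW: children HIS:{A,G,T}, W:{G} ∩→ {G}; cost 0
[col 0] FGHISVW: children FGV:{A}, HISW:{G} ∪→ {A,G}; cost 1
[col 1] FV: children F:{G}, V:{T} ∪→ {G,T}; cost 1
[col 1] FGV: children FV:{G,T}, G:{G} ∩→ {G}; cost 0
[col 1] HS: children H:{T}, S:{T} ∩→ {T}; cost 0
[col 1] HIS: children HS:{T}, I:{G} ∪→ {G,T}; cost 1
[col 1] HISW: children HIS:{G,T}, W:{T} ∩→ {T}; cost 0
[col 1] FGHISVW: children FGV:{G}, HISW:{T} ∪→ {G,T}; cost 1
[col 2] FV: children F:{G}, V:{A} ∪→ {A,G}; cost 1
[col 2] FGV: children FV:{A,G}, G:{C} ∪→ {A,C,G}; cost 1
[col 2] HS: children H:{G}, S:{T} ∪→ {G,T}; cost 1
[col 2] HIS: children HS:{G,T}, I:{C} ∪→ {C,G,T}; cost 1
[col 2] HISW: children HIS:{C,G,T}, W:{A} ∪→ {A,C,G,T}; cost 1
[col 2] FGHISVW: children FGV:{A,C,G}, HISW:{A,C,G,T} ∩→ {A,C,G}; cost 0
[col 3] FV: children F:{C}, V:{T} ∪→ {C,T}; cost 1
[col 3] FGV: children FV:{C,T}, G:{T} ∩→ {T}; cost 0
[col 3] HS: children H:{T}, S:{A} ∪→ {A,T}; cost 1
[col 3] HIS: children HS:{A,T}, I:{A} ∩→ {A}; cost 0
[col 3] HISW: children HIS:{A}, W:{C} ∪→ {A,C}; cost 1
[col 3] FGHISVW: children FGV:{T}, HISW:{A,C} ∪→ {A,C,T}; cost 1
per-site changes: [4, 3, 5, 4]; total = 16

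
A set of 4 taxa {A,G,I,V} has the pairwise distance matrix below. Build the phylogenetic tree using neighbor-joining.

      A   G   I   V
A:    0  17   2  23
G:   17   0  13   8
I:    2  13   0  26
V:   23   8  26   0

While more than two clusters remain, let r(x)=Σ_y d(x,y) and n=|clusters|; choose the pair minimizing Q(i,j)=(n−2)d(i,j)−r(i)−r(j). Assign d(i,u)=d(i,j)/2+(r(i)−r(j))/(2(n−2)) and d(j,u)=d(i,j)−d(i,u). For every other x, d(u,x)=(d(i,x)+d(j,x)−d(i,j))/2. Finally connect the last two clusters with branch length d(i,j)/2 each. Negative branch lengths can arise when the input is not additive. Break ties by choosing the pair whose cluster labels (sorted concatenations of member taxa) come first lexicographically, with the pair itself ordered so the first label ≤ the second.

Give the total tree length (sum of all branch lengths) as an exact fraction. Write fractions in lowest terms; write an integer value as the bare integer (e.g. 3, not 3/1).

1. join A+I (d=2, Q=-79) ⇒ AI; edges |A|=5/4, |I|=3/4
  updated: d(AI,G)=14, d(AI,V)=47/2
2. join AI+G (d=14, Q=-91/2) ⇒ AGI; edges |AI|=59/4, |G|=-3/4
  updated: d(AGI,V)=35/4
3. join AGI+V (d=35/4) ⇒ AGIV; edges |AGI|=35/8, |V|=35/8
final tree: (((A:5/4,I:3/4):59/4,G:-3/4):35/8,V:35/8)
total length: 99/4

99/4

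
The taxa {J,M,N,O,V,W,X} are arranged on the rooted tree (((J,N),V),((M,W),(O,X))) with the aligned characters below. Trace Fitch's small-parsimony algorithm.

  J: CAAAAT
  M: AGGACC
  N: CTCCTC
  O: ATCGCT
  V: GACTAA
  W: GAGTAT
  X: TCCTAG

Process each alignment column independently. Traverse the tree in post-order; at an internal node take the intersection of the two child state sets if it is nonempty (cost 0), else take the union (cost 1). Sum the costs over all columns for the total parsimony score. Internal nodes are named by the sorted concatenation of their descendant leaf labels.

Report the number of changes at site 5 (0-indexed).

site 0, node JN: J={C} ∩ N={C} → {C} (+0)
site 0, node JNV: JN={C} ∪ V={G} → {C,G} (+1)
site 0, node MW: M={A} ∪ W={G} → {A,G} (+1)
site 0, node OX: O={A} ∪ X={T} → {A,T} (+1)
site 0, node MOWX: MW={A,G} ∩ OX={A,T} → {A} (+0)
site 0, node JMNOVWX: JNV={C,G} ∪ MOWX={A} → {A,C,G} (+1)
site 1, node JN: J={A} ∪ N={T} → {A,T} (+1)
site 1, node JNV: JN={A,T} ∩ V={A} → {A} (+0)
site 1, node MW: M={G} ∪ W={A} → {A,G} (+1)
site 1, node OX: O={T} ∪ X={C} → {C,T} (+1)
site 1, node MOWX: MW={A,G} ∪ OX={C,T} → {A,C,G,T} (+1)
site 1, node JMNOVWX: JNV={A} ∩ MOWX={A,C,G,T} → {A} (+0)
site 2, node JN: J={A} ∪ N={C} → {A,C} (+1)
site 2, node JNV: JN={A,C} ∩ V={C} → {C} (+0)
site 2, node MW: M={G} ∩ W={G} → {G} (+0)
site 2, node OX: O={C} ∩ X={C} → {C} (+0)
site 2, node MOWX: MW={G} ∪ OX={C} → {C,G} (+1)
site 2, node JMNOVWX: JNV={C} ∩ MOWX={C,G} → {C} (+0)
site 3, node JN: J={A} ∪ N={C} → {A,C} (+1)
site 3, node JNV: JN={A,C} ∪ V={T} → {A,C,T} (+1)
site 3, node MW: M={A} ∪ W={T} → {A,T} (+1)
site 3, node OX: O={G} ∪ X={T} → {G,T} (+1)
site 3, node MOWX: MW={A,T} ∩ OX={G,T} → {T} (+0)
site 3, node JMNOVWX: JNV={A,C,T} ∩ MOWX={T} → {T} (+0)
site 4, node JN: J={A} ∪ N={T} → {A,T} (+1)
site 4, node JNV: JN={A,T} ∩ V={A} → {A} (+0)
site 4, node MW: M={C} ∪ W={A} → {A,C} (+1)
site 4, node OX: O={C} ∪ X={A} → {A,C} (+1)
site 4, node MOWX: MW={A,C} ∩ OX={A,C} → {A,C} (+0)
site 4, node JMNOVWX: JNV={A} ∩ MOWX={A,C} → {A} (+0)
site 5, node JN: J={T} ∪ N={C} → {C,T} (+1)
site 5, node JNV: JN={C,T} ∪ V={A} → {A,C,T} (+1)
site 5, node MW: M={C} ∪ W={T} → {C,T} (+1)
site 5, node OX: O={T} ∪ X={G} → {G,T} (+1)
site 5, node MOWX: MW={C,T} ∩ OX={G,T} → {T} (+0)
site 5, node JMNOVWX: JNV={A,C,T} ∩ MOWX={T} → {T} (+0)
per-site changes: [4, 4, 2, 4, 3, 4]; total = 21

4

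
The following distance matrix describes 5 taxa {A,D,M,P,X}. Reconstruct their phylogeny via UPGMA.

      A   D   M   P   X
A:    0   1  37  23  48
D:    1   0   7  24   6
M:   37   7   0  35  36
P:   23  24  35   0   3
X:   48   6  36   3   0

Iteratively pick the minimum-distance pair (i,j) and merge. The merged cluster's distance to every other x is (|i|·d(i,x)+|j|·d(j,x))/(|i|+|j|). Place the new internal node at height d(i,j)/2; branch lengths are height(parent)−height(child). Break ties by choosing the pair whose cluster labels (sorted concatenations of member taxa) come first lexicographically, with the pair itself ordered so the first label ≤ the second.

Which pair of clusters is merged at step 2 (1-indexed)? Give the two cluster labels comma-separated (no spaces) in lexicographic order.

step 1: merge (A,D) at d=1; branch lengths A→1/2, D→1/2; new cluster AD
  updated: d(AD,M)=22, d(AD,P)=47/2, d(AD,X)=27
step 2: merge (P,X) at d=3; branch lengths P→3/2, X→3/2; new cluster PX
  updated: d(AD,PX)=101/4, d(M,PX)=71/2
step 3: merge (AD,M) at d=22; branch lengths AD→21/2, M→11; new cluster ADM
  updated: d(ADM,PX)=86/3
step 4: merge (ADM,PX) at d=86/3; branch lengths ADM→10/3, PX→77/6; new cluster ADMPX
final tree: (((A:1/2,D:1/2):21/2,M:11):10/3,(P:3/2,X:3/2):77/6)
total length: 125/3

P,X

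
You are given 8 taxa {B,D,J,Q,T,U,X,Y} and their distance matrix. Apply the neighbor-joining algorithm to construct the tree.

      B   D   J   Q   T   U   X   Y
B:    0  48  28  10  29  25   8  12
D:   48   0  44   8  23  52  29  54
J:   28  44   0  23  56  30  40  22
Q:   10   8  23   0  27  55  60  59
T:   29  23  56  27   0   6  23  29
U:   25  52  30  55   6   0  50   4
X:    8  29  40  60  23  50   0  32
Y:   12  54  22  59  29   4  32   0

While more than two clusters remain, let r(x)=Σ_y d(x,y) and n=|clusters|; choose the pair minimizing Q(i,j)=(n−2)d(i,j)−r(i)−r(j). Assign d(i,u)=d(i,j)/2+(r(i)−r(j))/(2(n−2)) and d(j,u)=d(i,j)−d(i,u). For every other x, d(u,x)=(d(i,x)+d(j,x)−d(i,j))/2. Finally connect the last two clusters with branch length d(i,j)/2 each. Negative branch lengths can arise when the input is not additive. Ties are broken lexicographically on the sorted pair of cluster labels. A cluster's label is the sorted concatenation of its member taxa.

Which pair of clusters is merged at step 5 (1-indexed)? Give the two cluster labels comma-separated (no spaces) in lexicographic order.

B,X

iteration 1: select D,Q (d=8, Q=-452); attach at lengths (16/3, 8/3); label the merged cluster DQ
  updated: d(B,DQ)=25, d(DQ,J)=59/2, d(DQ,T)=21, d(DQ,U)=99/2, d(DQ,X)=81/2, d(DQ,Y)=105/2
iteration 2: select T,U (d=6, Q=-597/2); attach at lengths (59/20, 61/20); label the merged cluster TU
  updated: d(B,TU)=24, d(DQ,TU)=129/4, d(J,TU)=40, d(TU,X)=67/2, d(TU,Y)=27/2
iteration 3: select DQ,J (d=59/2, Q=-885/4); attach at lengths (553/32, 391/32); label the merged cluster DJQ
  updated: d(B,DJQ)=47/4, d(DJQ,TU)=171/8, d(DJQ,X)=51/2, d(DJQ,Y)=45/2
iteration 4: select TU,Y (d=27/2, Q=-1055/8); attach at lengths (141/16, 75/16); label the merged cluster TUY
  updated: d(B,TUY)=45/4, d(DJQ,TUY)=243/16, d(TUY,X)=26
iteration 5: select B,X (d=8, Q=-149/2); attach at lengths (-25/8, 89/8); label the merged cluster BX
  updated: d(BX,DJQ)=117/8, d(BX,TUY)=117/8
iteration 6: select BX,DJQ (d=117/8, Q=-711/16); attach at lengths (225/32, 243/32); label the merged cluster BDJQX
  updated: d(BDJQX,TUY)=243/32
iteration 7: select BDJQX,TUY (d=243/32); attach at lengths (243/64, 243/64); label the merged cluster BDJQTUXY
final tree: (((B:-25/8,X:89/8):225/32,((D:16/3,Q:8/3):553/32,J:391/32):243/32):243/64,((T:59/20,U:61/20):141/16,Y:75/16):243/64)
total length: 2791/32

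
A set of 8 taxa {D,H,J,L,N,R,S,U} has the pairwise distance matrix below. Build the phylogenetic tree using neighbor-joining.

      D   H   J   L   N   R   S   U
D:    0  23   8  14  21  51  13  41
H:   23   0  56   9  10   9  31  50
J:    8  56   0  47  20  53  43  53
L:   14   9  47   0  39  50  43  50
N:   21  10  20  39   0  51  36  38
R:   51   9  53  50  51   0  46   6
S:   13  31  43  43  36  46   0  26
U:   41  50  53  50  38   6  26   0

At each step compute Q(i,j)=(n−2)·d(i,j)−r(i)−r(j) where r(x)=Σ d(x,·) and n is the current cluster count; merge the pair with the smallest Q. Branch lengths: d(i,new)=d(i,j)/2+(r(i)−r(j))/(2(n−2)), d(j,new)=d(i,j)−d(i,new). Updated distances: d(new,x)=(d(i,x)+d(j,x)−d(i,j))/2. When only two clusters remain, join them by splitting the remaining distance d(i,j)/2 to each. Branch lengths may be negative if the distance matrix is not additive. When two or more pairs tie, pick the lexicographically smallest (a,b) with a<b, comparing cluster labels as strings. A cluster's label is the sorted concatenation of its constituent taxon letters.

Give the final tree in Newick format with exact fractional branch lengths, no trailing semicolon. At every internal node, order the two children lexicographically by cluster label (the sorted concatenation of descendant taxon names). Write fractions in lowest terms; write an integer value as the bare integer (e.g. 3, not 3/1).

((((D:-37/8,J:101/8):17/2,N:8):83/16,(H:3/20,L:177/20):157/16):97/32,((R:19/6,U:17/6):491/24,S:301/24):97/32)

iteration 1: select R,U (d=6, Q=-494); attach at lengths (19/6, 17/6); label the merged cluster RU
  updated: d(D,RU)=43, d(H,RU)=53/2, d(J,RU)=50, d(L,RU)=47, d(N,RU)=83/2, d(RU,S)=33
iteration 2: select H,L (d=9, Q=-619/2); attach at lengths (3/20, 177/20); label the merged cluster HL
  updated: d(D,HL)=14, d(HL,J)=47, d(HL,N)=20, d(HL,RU)=129/4, d(HL,S)=65/2
iteration 3: select D,J (d=8, Q=-235); attach at lengths (-37/8, 101/8); label the merged cluster DJ
  updated: d(DJ,HL)=53/2, d(DJ,N)=33/2, d(DJ,RU)=85/2, d(DJ,S)=24
iteration 4: select RU,S (d=33, Q=-703/4); attach at lengths (491/24, 301/24); label the merged cluster RSU
  updated: d(DJ,RSU)=67/4, d(HL,RSU)=127/8, d(N,RSU)=89/4
iteration 5: select DJ,N (d=33/2, Q=-171/2); attach at lengths (17/2, 8); label the merged cluster DJN
  updated: d(DJN,HL)=15, d(DJN,RSU)=45/4
iteration 6: select DJN,HL (d=15, Q=-337/8); attach at lengths (83/16, 157/16); label the merged cluster DHJLN
  updated: d(DHJLN,RSU)=97/16
iteration 7: select DHJLN,RSU (d=97/16); attach at lengths (97/32, 97/32); label the merged cluster DHJLNRSU
final tree: ((((D:-37/8,J:101/8):17/2,N:8):83/16,(H:3/20,L:177/20):157/16):97/32,((R:19/6,U:17/6):491/24,S:301/24):97/32)
total length: 1497/16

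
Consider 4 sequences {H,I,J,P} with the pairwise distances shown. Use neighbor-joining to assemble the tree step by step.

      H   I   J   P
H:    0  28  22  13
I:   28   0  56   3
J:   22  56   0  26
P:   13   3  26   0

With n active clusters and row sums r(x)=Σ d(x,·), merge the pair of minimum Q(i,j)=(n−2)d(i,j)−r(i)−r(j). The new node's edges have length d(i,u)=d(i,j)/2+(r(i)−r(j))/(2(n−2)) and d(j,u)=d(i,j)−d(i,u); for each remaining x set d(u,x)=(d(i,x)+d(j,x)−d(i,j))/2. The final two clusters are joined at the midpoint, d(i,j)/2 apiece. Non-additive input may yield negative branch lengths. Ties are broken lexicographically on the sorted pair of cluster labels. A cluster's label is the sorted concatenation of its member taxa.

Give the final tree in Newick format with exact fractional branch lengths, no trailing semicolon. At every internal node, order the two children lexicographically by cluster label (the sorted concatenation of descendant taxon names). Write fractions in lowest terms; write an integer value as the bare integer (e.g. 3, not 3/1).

step 1: merge (H,J) at d=22, Q=-123; branch lengths H→3/4, J→85/4; new cluster HJ
  updated: d(HJ,I)=31, d(HJ,P)=17/2
step 2: merge (HJ,I) at d=31, Q=-85/2; branch lengths HJ→73/4, I→51/4; new cluster HIJ
  updated: d(HIJ,P)=-39/4
step 3: merge (HIJ,P) at d=-39/4; branch lengths HIJ→-39/8, P→-39/8; new cluster HIJP
final tree: (((H:3/4,J:85/4):73/4,I:51/4):-39/8,P:-39/8)
total length: 173/4

(((H:3/4,J:85/4):73/4,I:51/4):-39/8,P:-39/8)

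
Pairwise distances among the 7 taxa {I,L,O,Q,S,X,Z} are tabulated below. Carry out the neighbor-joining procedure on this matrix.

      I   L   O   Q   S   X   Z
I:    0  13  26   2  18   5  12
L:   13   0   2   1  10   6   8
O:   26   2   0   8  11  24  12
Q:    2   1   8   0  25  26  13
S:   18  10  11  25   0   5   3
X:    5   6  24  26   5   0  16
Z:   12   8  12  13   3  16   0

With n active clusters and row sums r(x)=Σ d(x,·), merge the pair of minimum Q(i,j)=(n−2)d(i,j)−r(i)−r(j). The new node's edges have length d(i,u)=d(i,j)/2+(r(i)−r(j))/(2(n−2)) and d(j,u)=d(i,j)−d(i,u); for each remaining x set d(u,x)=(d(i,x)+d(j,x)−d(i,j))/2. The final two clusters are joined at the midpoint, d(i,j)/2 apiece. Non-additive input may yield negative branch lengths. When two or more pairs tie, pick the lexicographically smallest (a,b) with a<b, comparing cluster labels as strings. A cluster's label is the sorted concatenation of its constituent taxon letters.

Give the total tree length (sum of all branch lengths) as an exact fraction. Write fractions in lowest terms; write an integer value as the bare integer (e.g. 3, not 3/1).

459/16

iteration 1: select I,Q (d=2, Q=-141); attach at lengths (11/10, 9/10); label the merged cluster IQ
  updated: d(IQ,L)=6, d(IQ,O)=16, d(IQ,S)=41/2, d(IQ,X)=29/2, d(IQ,Z)=23/2
iteration 2: select S,X (d=5, Q=-95); attach at lengths (1/2, 9/2); label the merged cluster SX
  updated: d(IQ,SX)=15, d(L,SX)=11/2, d(O,SX)=15, d(SX,Z)=7
iteration 3: select L,O (d=2, Q=-121/2); attach at lengths (-35/12, 59/12); label the merged cluster LO
  updated: d(IQ,LO)=10, d(LO,SX)=37/4, d(LO,Z)=9
iteration 4: select IQ,LO (d=10, Q=-179/4); attach at lengths (113/16, 47/16); label the merged cluster ILOQ
  updated: d(ILOQ,SX)=57/8, d(ILOQ,Z)=21/4
iteration 5: select ILOQ,SX (d=57/8, Q=-155/8); attach at lengths (43/16, 71/16); label the merged cluster ILOQSX
  updated: d(ILOQSX,Z)=41/16
iteration 6: select ILOQSX,Z (d=41/16); attach at lengths (41/32, 41/32); label the merged cluster ILOQSXZ
final tree: ((((I:11/10,Q:9/10):113/16,(L:-35/12,O:59/12):47/16):43/16,(S:1/2,X:9/2):71/16):41/32,Z:41/32)
total length: 459/16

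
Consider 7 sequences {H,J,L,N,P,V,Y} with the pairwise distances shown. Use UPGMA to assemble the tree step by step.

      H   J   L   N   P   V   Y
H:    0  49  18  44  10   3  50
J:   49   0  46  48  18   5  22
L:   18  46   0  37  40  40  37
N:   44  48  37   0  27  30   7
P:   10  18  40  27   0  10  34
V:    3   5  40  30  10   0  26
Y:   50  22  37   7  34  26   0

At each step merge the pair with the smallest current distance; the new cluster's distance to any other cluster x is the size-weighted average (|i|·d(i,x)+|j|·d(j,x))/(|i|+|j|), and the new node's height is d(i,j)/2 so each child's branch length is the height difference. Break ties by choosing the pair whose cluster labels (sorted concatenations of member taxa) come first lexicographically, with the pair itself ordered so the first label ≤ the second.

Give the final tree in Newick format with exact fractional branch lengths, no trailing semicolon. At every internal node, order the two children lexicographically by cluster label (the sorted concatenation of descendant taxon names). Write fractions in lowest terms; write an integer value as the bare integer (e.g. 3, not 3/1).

(((((H:3/2,V:3/2):7/2,P:5):7,J:12):89/16,(N:7/2,Y:7/2):225/16):29/48,L:109/6)

1. join H+V (d=3) ⇒ HV; edges |H|=3/2, |V|=3/2
  updated: d(HV,J)=27, d(HV,L)=29, d(HV,N)=37, d(HV,P)=10, d(HV,Y)=38
2. join N+Y (d=7) ⇒ NY; edges |N|=7/2, |Y|=7/2
  updated: d(HV,NY)=75/2, d(J,NY)=35, d(L,NY)=37, d(NY,P)=61/2
3. join HV+P (d=10) ⇒ HPV; edges |HV|=7/2, |P|=5
  updated: d(HPV,J)=24, d(HPV,L)=98/3, d(HPV,NY)=211/6
4. join HPV+J (d=24) ⇒ HJPV; edges |HPV|=7, |J|=12
  updated: d(HJPV,L)=36, d(HJPV,NY)=281/8
5. join HJPV+NY (d=281/8) ⇒ HJNPVY; edges |HJPV|=89/16, |NY|=225/16
  updated: d(HJNPVY,L)=109/3
6. join HJNPVY+L (d=109/3) ⇒ HJLNPVY; edges |HJNPVY|=29/48, |L|=109/6
final tree: (((((H:3/2,V:3/2):7/2,P:5):7,J:12):89/16,(N:7/2,Y:7/2):225/16):29/48,L:109/6)
total length: 3643/48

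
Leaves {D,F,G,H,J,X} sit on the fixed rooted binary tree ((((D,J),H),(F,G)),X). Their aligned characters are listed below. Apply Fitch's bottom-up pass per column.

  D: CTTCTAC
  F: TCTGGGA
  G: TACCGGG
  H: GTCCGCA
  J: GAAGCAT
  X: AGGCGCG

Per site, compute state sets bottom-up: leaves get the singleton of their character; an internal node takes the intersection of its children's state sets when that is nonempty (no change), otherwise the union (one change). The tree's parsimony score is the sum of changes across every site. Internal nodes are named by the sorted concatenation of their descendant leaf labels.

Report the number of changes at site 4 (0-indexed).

2

[col 0] DJ: children D:{C}, J:{G} ∪→ {C,G}; cost 1
[col 0] DHJ: children DJ:{C,G}, H:{G} ∩→ {G}; cost 0
[col 0] FG: children F:{T}, G:{T} ∩→ {T}; cost 0
[col 0] DFGHJ: children DHJ:{G}, FG:{T} ∪→ {G,T}; cost 1
[col 0] DFGHJX: children DFGHJ:{G,T}, X:{A} ∪→ {A,G,T}; cost 1
[col 1] DJ: children D:{T}, J:{A} ∪→ {A,T}; cost 1
[col 1] DHJ: children DJ:{A,T}, H:{T} ∩→ {T}; cost 0
[col 1] FG: children F:{C}, G:{A} ∪→ {A,C}; cost 1
[col 1] DFGHJ: children DHJ:{T}, FG:{A,C} ∪→ {A,C,T}; cost 1
[col 1] DFGHJX: children DFGHJ:{A,C,T}, X:{G} ∪→ {A,C,G,T}; cost 1
[col 2] DJ: children D:{T}, J:{A} ∪→ {A,T}; cost 1
[col 2] DHJ: children DJ:{A,T}, H:{C} ∪→ {A,C,T}; cost 1
[col 2] FG: children F:{T}, G:{C} ∪→ {C,T}; cost 1
[col 2] DFGHJ: children DHJ:{A,C,T}, FG:{C,T} ∩→ {C,T}; cost 0
[col 2] DFGHJX: children DFGHJ:{C,T}, X:{G} ∪→ {C,G,T}; cost 1
[col 3] DJ: children D:{C}, J:{G} ∪→ {C,G}; cost 1
[col 3] DHJ: children DJ:{C,G}, H:{C} ∩→ {C}; cost 0
[col 3] FG: children F:{G}, G:{C} ∪→ {C,G}; cost 1
[col 3] DFGHJ: children DHJ:{C}, FG:{C,G} ∩→ {C}; cost 0
[col 3] DFGHJX: children DFGHJ:{C}, X:{C} ∩→ {C}; cost 0
[col 4] DJ: children D:{T}, J:{C} ∪→ {C,T}; cost 1
[col 4] DHJ: children DJ:{C,T}, H:{G} ∪→ {C,G,T}; cost 1
[col 4] FG: children F:{G}, G:{G} ∩→ {G}; cost 0
[col 4] DFGHJ: children DHJ:{C,G,T}, FG:{G} ∩→ {G}; cost 0
[col 4] DFGHJX: children DFGHJ:{G}, X:{G} ∩→ {G}; cost 0
[col 5] DJ: children D:{A}, J:{A} ∩→ {A}; cost 0
[col 5] DHJ: children DJ:{A}, H:{C} ∪→ {A,C}; cost 1
[col 5] FG: children F:{G}, G:{G} ∩→ {G}; cost 0
[col 5] DFGHJ: children DHJ:{A,C}, FG:{G} ∪→ {A,C,G}; cost 1
[col 5] DFGHJX: children DFGHJ:{A,C,G}, X:{C} ∩→ {C}; cost 0
[col 6] DJ: children D:{C}, J:{T} ∪→ {C,T}; cost 1
[col 6] DHJ: children DJ:{C,T}, H:{A} ∪→ {A,C,T}; cost 1
[col 6] FG: children F:{A}, G:{G} ∪→ {A,G}; cost 1
[col 6] DFGHJ: children DHJ:{A,C,T}, FG:{A,G} ∩→ {A}; cost 0
[col 6] DFGHJX: children DFGHJ:{A}, X:{G} ∪→ {A,G}; cost 1
per-site changes: [3, 4, 4, 2, 2, 2, 4]; total = 21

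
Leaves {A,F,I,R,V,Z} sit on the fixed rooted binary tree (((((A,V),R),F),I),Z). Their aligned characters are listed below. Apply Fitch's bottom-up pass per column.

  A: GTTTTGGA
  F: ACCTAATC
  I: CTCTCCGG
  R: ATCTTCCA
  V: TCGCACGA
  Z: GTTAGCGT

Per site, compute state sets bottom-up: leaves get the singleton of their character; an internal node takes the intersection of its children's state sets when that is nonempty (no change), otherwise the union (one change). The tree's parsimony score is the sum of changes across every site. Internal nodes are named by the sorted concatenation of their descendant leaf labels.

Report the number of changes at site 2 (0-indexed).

3

site 0, node AV: A={G} ∪ V={T} → {G,T} (+1)
site 0, node ARV: AV={G,T} ∪ R={A} → {A,G,T} (+1)
site 0, node AFRV: ARV={A,G,T} ∩ F={A} → {A} (+0)
site 0, node AFIRV: AFRV={A} ∪ I={C} → {A,C} (+1)
site 0, node AFIRVZ: AFIRV={A,C} ∪ Z={G} → {A,C,G} (+1)
site 1, node AV: A={T} ∪ V={C} → {C,T} (+1)
site 1, node ARV: AV={C,T} ∩ R={T} → {T} (+0)
site 1, node AFRV: ARV={T} ∪ F={C} → {C,T} (+1)
site 1, node AFIRV: AFRV={C,T} ∩ I={T} → {T} (+0)
site 1, node AFIRVZ: AFIRV={T} ∩ Z={T} → {T} (+0)
site 2, node AV: A={T} ∪ V={G} → {G,T} (+1)
site 2, node ARV: AV={G,T} ∪ R={C} → {C,G,T} (+1)
site 2, node AFRV: ARV={C,G,T} ∩ F={C} → {C} (+0)
site 2, node AFIRV: AFRV={C} ∩ I={C} → {C} (+0)
site 2, node AFIRVZ: AFIRV={C} ∪ Z={T} → {C,T} (+1)
site 3, node AV: A={T} ∪ V={C} → {C,T} (+1)
site 3, node ARV: AV={C,T} ∩ R={T} → {T} (+0)
site 3, node AFRV: ARV={T} ∩ F={T} → {T} (+0)
site 3, node AFIRV: AFRV={T} ∩ I={T} → {T} (+0)
site 3, node AFIRVZ: AFIRV={T} ∪ Z={A} → {A,T} (+1)
site 4, node AV: A={T} ∪ V={A} → {A,T} (+1)
site 4, node ARV: AV={A,T} ∩ R={T} → {T} (+0)
site 4, node AFRV: ARV={T} ∪ F={A} → {A,T} (+1)
site 4, node AFIRV: AFRV={A,T} ∪ I={C} → {A,C,T} (+1)
site 4, node AFIRVZ: AFIRV={A,C,T} ∪ Z={G} → {A,C,G,T} (+1)
site 5, node AV: A={G} ∪ V={C} → {C,G} (+1)
site 5, node ARV: AV={C,G} ∩ R={C} → {C} (+0)
site 5, node AFRV: ARV={C} ∪ F={A} → {A,C} (+1)
site 5, node AFIRV: AFRV={A,C} ∩ I={C} → {C} (+0)
site 5, node AFIRVZ: AFIRV={C} ∩ Z={C} → {C} (+0)
site 6, node AV: A={G} ∩ V={G} → {G} (+0)
site 6, node ARV: AV={G} ∪ R={C} → {C,G} (+1)
site 6, node AFRV: ARV={C,G} ∪ F={T} → {C,G,T} (+1)
site 6, node AFIRV: AFRV={C,G,T} ∩ I={G} → {G} (+0)
site 6, node AFIRVZ: AFIRV={G} ∩ Z={G} → {G} (+0)
site 7, node AV: A={A} ∩ V={A} → {A} (+0)
site 7, node ARV: AV={A} ∩ R={A} → {A} (+0)
site 7, node AFRV: ARV={A} ∪ F={C} → {A,C} (+1)
site 7, node AFIRV: AFRV={A,C} ∪ I={G} → {A,C,G} (+1)
site 7, node AFIRVZ: AFIRV={A,C,G} ∪ Z={T} → {A,C,G,T} (+1)
per-site changes: [4, 2, 3, 2, 4, 2, 2, 3]; total = 22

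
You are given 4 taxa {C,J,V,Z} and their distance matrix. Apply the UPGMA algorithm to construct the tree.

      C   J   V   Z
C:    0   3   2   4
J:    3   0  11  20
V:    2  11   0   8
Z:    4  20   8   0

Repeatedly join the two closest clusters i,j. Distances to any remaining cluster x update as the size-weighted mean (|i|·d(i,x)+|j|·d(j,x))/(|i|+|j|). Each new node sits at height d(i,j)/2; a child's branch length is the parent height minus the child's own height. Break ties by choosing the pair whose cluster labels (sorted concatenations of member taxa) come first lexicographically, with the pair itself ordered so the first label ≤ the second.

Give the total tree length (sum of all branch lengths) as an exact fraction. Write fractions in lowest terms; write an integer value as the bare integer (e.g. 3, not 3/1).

46/3

step 1: merge (C,V) at d=2; branch lengths C→1, V→1; new cluster CV
  updated: d(CV,J)=7, d(CV,Z)=6
step 2: merge (CV,Z) at d=6; branch lengths CV→2, Z→3; new cluster CVZ
  updated: d(CVZ,J)=34/3
step 3: merge (CVZ,J) at d=34/3; branch lengths CVZ→8/3, J→17/3; new cluster CJVZ
final tree: (((C:1,V:1):2,Z:3):8/3,J:17/3)
total length: 46/3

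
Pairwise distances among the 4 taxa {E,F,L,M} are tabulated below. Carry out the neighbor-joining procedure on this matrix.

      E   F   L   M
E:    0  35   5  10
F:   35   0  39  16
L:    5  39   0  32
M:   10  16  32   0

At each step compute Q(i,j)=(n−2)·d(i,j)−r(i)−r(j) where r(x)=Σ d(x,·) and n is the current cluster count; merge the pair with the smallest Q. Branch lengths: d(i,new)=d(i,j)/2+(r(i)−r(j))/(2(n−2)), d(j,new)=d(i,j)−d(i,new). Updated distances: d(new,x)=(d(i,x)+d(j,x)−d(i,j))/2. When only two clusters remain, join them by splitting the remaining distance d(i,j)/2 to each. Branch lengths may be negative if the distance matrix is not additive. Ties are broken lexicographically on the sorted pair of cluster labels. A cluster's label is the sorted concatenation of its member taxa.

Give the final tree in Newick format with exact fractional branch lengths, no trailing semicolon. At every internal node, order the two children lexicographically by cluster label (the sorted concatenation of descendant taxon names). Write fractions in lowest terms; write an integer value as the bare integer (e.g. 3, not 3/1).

step 1: merge (E,L) at d=5, Q=-116; branch lengths E→-4, L→9; new cluster EL
  updated: d(EL,F)=69/2, d(EL,M)=37/2
step 2: merge (EL,F) at d=69/2, Q=-69; branch lengths EL→37/2, F→16; new cluster EFL
  updated: d(EFL,M)=0
step 3: merge (EFL,M) at d=0; branch lengths EFL→0, M→0; new cluster EFLM
final tree: (((E:-4,L:9):37/2,F:16):0,M:0)
total length: 79/2

(((E:-4,L:9):37/2,F:16):0,M:0)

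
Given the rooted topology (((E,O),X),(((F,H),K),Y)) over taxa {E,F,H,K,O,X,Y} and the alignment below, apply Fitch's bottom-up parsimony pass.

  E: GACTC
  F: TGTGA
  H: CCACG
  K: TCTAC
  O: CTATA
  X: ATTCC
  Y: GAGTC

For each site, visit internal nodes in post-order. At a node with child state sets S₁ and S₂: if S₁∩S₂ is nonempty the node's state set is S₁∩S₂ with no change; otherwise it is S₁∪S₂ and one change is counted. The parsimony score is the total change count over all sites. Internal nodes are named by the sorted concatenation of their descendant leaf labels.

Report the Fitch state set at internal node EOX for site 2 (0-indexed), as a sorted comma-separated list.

A,C,T

[col 0] EO: children E:{G}, O:{C} ∪→ {C,G}; cost 1
[col 0] EOX: children EO:{C,G}, X:{A} ∪→ {A,C,G}; cost 1
[col 0] FH: children F:{T}, H:{C} ∪→ {C,T}; cost 1
[col 0] FHK: children FH:{C,T}, K:{T} ∩→ {T}; cost 0
[col 0] FHKY: children FHK:{T}, Y:{G} ∪→ {G,T}; cost 1
[col 0] EFHKOXY: children EOX:{A,C,G}, FHKY:{G,T} ∩→ {G}; cost 0
[col 1] EO: children E:{A}, O:{T} ∪→ {A,T}; cost 1
[col 1] EOX: children EO:{A,T}, X:{T} ∩→ {T}; cost 0
[col 1] FH: children F:{G}, H:{C} ∪→ {C,G}; cost 1
[col 1] FHK: children FH:{C,G}, K:{C} ∩→ {C}; cost 0
[col 1] FHKY: children FHK:{C}, Y:{A} ∪→ {A,C}; cost 1
[col 1] EFHKOXY: children EOX:{T}, FHKY:{A,C} ∪→ {A,C,T}; cost 1
[col 2] EO: children E:{C}, O:{A} ∪→ {A,C}; cost 1
[col 2] EOX: children EO:{A,C}, X:{T} ∪→ {A,C,T}; cost 1
[col 2] FH: children F:{T}, H:{A} ∪→ {A,T}; cost 1
[col 2] FHK: children FH:{A,T}, K:{T} ∩→ {T}; cost 0
[col 2] FHKY: children FHK:{T}, Y:{G} ∪→ {G,T}; cost 1
[col 2] EFHKOXY: children EOX:{A,C,T}, FHKY:{G,T} ∩→ {T}; cost 0
[col 3] EO: children E:{T}, O:{T} ∩→ {T}; cost 0
[col 3] EOX: children EO:{T}, X:{C} ∪→ {C,T}; cost 1
[col 3] FH: children F:{G}, H:{C} ∪→ {C,G}; cost 1
[col 3] FHK: children FH:{C,G}, K:{A} ∪→ {A,C,G}; cost 1
[col 3] FHKY: children FHK:{A,C,G}, Y:{T} ∪→ {A,C,G,T}; cost 1
[col 3] EFHKOXY: children EOX:{C,T}, FHKY:{A,C,G,T} ∩→ {C,T}; cost 0
[col 4] EO: children E:{C}, O:{A} ∪→ {A,C}; cost 1
[col 4] EOX: children EO:{A,C}, X:{C} ∩→ {C}; cost 0
[col 4] FH: children F:{A}, H:{G} ∪→ {A,G}; cost 1
[col 4] FHK: children FH:{A,G}, K:{C} ∪→ {A,C,G}; cost 1
[col 4] FHKY: children FHK:{A,C,G}, Y:{C} ∩→ {C}; cost 0
[col 4] EFHKOXY: children EOX:{C}, FHKY:{C} ∩→ {C}; cost 0
per-site changes: [4, 4, 4, 4, 3]; total = 19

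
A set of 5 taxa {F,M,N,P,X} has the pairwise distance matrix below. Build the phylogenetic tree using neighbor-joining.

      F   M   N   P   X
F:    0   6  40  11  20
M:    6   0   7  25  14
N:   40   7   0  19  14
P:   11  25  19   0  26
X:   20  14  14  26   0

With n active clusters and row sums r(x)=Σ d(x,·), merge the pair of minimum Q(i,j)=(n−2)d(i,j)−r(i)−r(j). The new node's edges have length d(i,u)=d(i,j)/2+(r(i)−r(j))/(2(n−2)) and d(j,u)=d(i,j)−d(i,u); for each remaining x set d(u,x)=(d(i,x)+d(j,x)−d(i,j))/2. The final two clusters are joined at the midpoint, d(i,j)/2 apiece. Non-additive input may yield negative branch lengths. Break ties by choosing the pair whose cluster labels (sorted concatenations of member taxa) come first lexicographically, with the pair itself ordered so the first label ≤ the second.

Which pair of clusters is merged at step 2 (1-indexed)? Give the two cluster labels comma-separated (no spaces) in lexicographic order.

FP,M

step 1: merge (F,P) at d=11, Q=-125; branch lengths F→29/6, P→37/6; new cluster FP
  updated: d(FP,M)=10, d(FP,N)=24, d(FP,X)=35/2
step 2: merge (FP,M) at d=10, Q=-125/2; branch lengths FP→81/8, M→-1/8; new cluster FMP
  updated: d(FMP,N)=21/2, d(FMP,X)=43/4
step 3: merge (FMP,N) at d=21/2, Q=-141/4; branch lengths FMP→29/8, N→55/8; new cluster FMNP
  updated: d(FMNP,X)=57/8
step 4: merge (FMNP,X) at d=57/8; branch lengths FMNP→57/16, X→57/16; new cluster FMNPX
final tree: ((((F:29/6,P:37/6):81/8,M:-1/8):29/8,N:55/8):57/16,X:57/16)
total length: 309/8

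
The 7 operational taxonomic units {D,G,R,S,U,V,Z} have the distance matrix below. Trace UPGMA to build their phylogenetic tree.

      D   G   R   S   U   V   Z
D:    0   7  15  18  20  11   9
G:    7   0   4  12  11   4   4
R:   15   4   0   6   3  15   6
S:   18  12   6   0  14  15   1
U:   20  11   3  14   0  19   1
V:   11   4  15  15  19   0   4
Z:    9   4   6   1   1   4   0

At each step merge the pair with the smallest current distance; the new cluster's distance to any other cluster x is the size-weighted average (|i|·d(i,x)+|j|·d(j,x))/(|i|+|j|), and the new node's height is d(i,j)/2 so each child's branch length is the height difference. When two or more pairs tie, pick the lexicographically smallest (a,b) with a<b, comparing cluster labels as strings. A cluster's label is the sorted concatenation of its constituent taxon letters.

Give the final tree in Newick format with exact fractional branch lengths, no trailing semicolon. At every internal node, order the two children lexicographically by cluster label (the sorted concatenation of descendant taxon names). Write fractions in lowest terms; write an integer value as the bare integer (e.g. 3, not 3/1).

((D:9/2,(G:2,V:2):5/2):19/12,((R:3/2,U:3/2):15/8,(S:1/2,Z:1/2):23/8):65/24)

step 1: merge (S,Z) at d=1; branch lengths S→1/2, Z→1/2; new cluster SZ
  updated: d(D,SZ)=27/2, d(G,SZ)=8, d(R,SZ)=6, d(SZ,U)=15/2, d(SZ,V)=19/2
step 2: merge (R,U) at d=3; branch lengths R→3/2, U→3/2; new cluster RU
  updated: d(D,RU)=35/2, d(G,RU)=15/2, d(RU,SZ)=27/4, d(RU,V)=17
step 3: merge (G,V) at d=4; branch lengths G→2, V→2; new cluster GV
  updated: d(D,GV)=9, d(GV,RU)=49/4, d(GV,SZ)=35/4
step 4: merge (RU,SZ) at d=27/4; branch lengths RU→15/8, SZ→23/8; new cluster RSUZ
  updated: d(D,RSUZ)=31/2, d(GV,RSUZ)=21/2
step 5: merge (D,GV) at d=9; branch lengths D→9/2, GV→5/2; new cluster DGV
  updated: d(DGV,RSUZ)=73/6
step 6: merge (DGV,RSUZ) at d=73/6; branch lengths DGV→19/12, RSUZ→65/24; new cluster DGRSUVZ
final tree: ((D:9/2,(G:2,V:2):5/2):19/12,((R:3/2,U:3/2):15/8,(S:1/2,Z:1/2):23/8):65/24)
total length: 577/24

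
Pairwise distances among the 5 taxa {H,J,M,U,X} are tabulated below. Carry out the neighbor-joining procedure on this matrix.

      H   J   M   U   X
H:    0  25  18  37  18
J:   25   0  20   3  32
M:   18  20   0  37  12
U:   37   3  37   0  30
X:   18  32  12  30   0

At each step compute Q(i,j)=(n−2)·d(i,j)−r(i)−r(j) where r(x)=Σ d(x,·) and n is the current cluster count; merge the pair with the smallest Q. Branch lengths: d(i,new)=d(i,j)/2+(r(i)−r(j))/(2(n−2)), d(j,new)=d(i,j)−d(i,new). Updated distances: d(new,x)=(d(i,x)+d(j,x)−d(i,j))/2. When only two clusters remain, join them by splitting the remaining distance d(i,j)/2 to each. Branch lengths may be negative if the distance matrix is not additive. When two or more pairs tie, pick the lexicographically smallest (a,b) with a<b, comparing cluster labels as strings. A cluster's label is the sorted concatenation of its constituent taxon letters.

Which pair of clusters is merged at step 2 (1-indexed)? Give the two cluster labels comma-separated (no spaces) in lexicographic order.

H,JU

iteration 1: select J,U (d=3, Q=-178); attach at lengths (-3, 6); label the merged cluster JU
  updated: d(H,JU)=59/2, d(JU,M)=27, d(JU,X)=59/2
iteration 2: select H,JU (d=59/2, Q=-185/2); attach at lengths (77/8, 159/8); label the merged cluster HJU
  updated: d(HJU,M)=31/4, d(HJU,X)=9
iteration 3: select HJU,M (d=31/4, Q=-115/4); attach at lengths (19/8, 43/8); label the merged cluster HJMU
  updated: d(HJMU,X)=53/8
iteration 4: select HJMU,X (d=53/8); attach at lengths (53/16, 53/16); label the merged cluster HJMUX
final tree: (((H:77/8,(J:-3,U:6):159/8):19/8,M:43/8):53/16,X:53/16)
total length: 375/8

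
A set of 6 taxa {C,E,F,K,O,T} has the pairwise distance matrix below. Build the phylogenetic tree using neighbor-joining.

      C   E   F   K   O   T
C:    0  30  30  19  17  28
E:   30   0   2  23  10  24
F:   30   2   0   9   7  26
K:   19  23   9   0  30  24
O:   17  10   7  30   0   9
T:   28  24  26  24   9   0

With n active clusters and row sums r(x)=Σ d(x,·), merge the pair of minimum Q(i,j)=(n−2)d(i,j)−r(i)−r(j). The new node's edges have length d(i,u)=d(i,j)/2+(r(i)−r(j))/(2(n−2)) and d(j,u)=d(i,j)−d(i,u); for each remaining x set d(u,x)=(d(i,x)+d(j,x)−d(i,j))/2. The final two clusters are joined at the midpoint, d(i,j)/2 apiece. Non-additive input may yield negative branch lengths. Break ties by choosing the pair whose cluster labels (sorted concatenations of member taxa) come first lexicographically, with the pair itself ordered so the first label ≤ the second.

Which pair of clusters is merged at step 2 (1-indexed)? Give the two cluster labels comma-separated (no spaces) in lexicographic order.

iteration 1: select E,F (d=2, Q=-155); attach at lengths (23/8, -7/8); label the merged cluster EF
  updated: d(C,EF)=29, d(EF,K)=15, d(EF,O)=15/2, d(EF,T)=24
iteration 2: select C,K (d=19, Q=-124); attach at lengths (31/3, 26/3); label the merged cluster CK
  updated: d(CK,EF)=25/2, d(CK,O)=14, d(CK,T)=33/2
iteration 3: select CK,EF (d=25/2, Q=-62); attach at lengths (6, 13/2); label the merged cluster CEFK
  updated: d(CEFK,O)=9/2, d(CEFK,T)=14
iteration 4: select CEFK,O (d=9/2, Q=-55/2); attach at lengths (19/4, -1/4); label the merged cluster CEFKO
  updated: d(CEFKO,T)=37/4
iteration 5: select CEFKO,T (d=37/4); attach at lengths (37/8, 37/8); label the merged cluster CEFKOT
final tree: ((((C:31/3,K:26/3):6,(E:23/8,F:-7/8):13/2):19/4,O:-1/4):37/8,T:37/8)
total length: 189/4

C,K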